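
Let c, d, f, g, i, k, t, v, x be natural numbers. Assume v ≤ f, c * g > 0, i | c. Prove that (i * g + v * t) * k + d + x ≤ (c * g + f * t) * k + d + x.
Since i | c, i * g | c * g. c * g > 0, so i * g ≤ c * g. Because v ≤ f, v * t ≤ f * t. i * g ≤ c * g, so i * g + v * t ≤ c * g + f * t. Then (i * g + v * t) * k ≤ (c * g + f * t) * k. Then (i * g + v * t) * k + d ≤ (c * g + f * t) * k + d. Then (i * g + v * t) * k + d + x ≤ (c * g + f * t) * k + d + x.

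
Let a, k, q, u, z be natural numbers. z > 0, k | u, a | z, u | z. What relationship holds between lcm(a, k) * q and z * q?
lcm(a, k) * q ≤ z * q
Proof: k | u and u | z, hence k | z. Since a | z, lcm(a, k) | z. Since z > 0, lcm(a, k) ≤ z. Then lcm(a, k) * q ≤ z * q.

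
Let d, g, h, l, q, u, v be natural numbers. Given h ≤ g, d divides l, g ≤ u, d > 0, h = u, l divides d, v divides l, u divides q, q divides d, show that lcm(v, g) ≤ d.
l divides d and d divides l, thus l = d. v divides l, so v divides d. h = u and h ≤ g, therefore u ≤ g. From g ≤ u, u = g. From u divides q and q divides d, u divides d. Since u = g, g divides d. From v divides d, lcm(v, g) divides d. Since d > 0, lcm(v, g) ≤ d.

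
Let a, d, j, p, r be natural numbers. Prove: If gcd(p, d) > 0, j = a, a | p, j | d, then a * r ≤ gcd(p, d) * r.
j = a and j | d, hence a | d. Since a | p, a | gcd(p, d). Since gcd(p, d) > 0, a ≤ gcd(p, d). Then a * r ≤ gcd(p, d) * r.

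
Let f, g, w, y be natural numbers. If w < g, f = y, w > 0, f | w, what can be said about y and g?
y < g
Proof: f | w and w > 0, therefore f ≤ w. Since w < g, f < g. f = y, so y < g.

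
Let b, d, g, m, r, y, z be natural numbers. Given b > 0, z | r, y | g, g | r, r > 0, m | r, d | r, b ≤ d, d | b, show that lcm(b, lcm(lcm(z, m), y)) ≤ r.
d | b and b > 0, thus d ≤ b. Since b ≤ d, d = b. d | r, so b | r. z | r and m | r, hence lcm(z, m) | r. Since y | g and g | r, y | r. lcm(z, m) | r, so lcm(lcm(z, m), y) | r. Since b | r, lcm(b, lcm(lcm(z, m), y)) | r. r > 0, so lcm(b, lcm(lcm(z, m), y)) ≤ r.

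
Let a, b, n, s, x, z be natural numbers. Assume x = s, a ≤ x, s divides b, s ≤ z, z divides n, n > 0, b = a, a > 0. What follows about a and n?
a ≤ n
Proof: Since b = a and s divides b, s divides a. Because a > 0, s ≤ a. x = s and a ≤ x, so a ≤ s. s ≤ a, so s = a. Since z divides n and n > 0, z ≤ n. s ≤ z, so s ≤ n. Since s = a, a ≤ n.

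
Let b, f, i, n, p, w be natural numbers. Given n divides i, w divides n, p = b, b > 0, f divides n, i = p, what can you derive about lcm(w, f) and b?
lcm(w, f) ≤ b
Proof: i = p and p = b, therefore i = b. w divides n and f divides n, thus lcm(w, f) divides n. Since n divides i, lcm(w, f) divides i. i = b, so lcm(w, f) divides b. Since b > 0, lcm(w, f) ≤ b.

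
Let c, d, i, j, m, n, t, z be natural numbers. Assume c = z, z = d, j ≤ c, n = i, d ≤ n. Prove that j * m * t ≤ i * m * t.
Since c = z and z = d, c = d. Since j ≤ c, j ≤ d. From n = i and d ≤ n, d ≤ i. Since j ≤ d, j ≤ i. By multiplying by a non-negative, j * m ≤ i * m. By multiplying by a non-negative, j * m * t ≤ i * m * t.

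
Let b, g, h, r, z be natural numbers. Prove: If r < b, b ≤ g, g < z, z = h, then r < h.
r < b and b ≤ g, therefore r < g. From g < z, r < z. z = h, so r < h.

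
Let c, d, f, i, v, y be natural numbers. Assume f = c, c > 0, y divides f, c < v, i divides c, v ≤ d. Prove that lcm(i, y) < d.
f = c and y divides f, so y divides c. Since i divides c, lcm(i, y) divides c. Because c > 0, lcm(i, y) ≤ c. Since c < v and v ≤ d, c < d. Since lcm(i, y) ≤ c, lcm(i, y) < d.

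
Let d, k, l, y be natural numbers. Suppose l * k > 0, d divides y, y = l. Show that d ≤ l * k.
y = l and d divides y, so d divides l. Then d divides l * k. l * k > 0, so d ≤ l * k.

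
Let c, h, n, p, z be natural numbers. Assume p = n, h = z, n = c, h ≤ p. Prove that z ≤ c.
p = n and n = c, therefore p = c. h = z and h ≤ p, therefore z ≤ p. p = c, so z ≤ c.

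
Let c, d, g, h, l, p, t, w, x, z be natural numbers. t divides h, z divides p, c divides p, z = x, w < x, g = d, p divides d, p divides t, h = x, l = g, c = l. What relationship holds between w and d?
w < d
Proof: z = x and z divides p, therefore x divides p. h = x and t divides h, therefore t divides x. p divides t, so p divides x. Because x divides p, x = p. l = g and g = d, hence l = d. Since c = l and c divides p, l divides p. Since l = d, d divides p. p divides d, so p = d. x = p, so x = d. Since w < x, w < d.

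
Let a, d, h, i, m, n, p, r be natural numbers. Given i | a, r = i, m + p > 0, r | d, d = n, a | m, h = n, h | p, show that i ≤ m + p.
From i | a and a | m, i | m. d = n and r | d, hence r | n. Since r = i, i | n. h = n and h | p, therefore n | p. Since i | n, i | p. i | m, so i | m + p. m + p > 0, so i ≤ m + p.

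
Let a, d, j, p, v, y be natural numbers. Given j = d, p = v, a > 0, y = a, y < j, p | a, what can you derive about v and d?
v < d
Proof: p = v and p | a, so v | a. a > 0, so v ≤ a. y = a and y < j, therefore a < j. v ≤ a, so v < j. j = d, so v < d.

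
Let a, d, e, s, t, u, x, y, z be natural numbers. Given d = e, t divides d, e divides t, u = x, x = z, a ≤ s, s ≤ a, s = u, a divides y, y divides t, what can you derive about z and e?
z divides e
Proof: d = e and t divides d, thus t divides e. e divides t, so t = e. u = x and x = z, hence u = z. From a ≤ s and s ≤ a, a = s. s = u, so a = u. a divides y and y divides t, hence a divides t. Since a = u, u divides t. Since u = z, z divides t. t = e, so z divides e.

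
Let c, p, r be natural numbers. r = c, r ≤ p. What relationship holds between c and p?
c ≤ p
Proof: r = c and r ≤ p. By substitution, c ≤ p.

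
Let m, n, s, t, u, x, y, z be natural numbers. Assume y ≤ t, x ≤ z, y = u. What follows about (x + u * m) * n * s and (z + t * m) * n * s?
(x + u * m) * n * s ≤ (z + t * m) * n * s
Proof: y = u and y ≤ t, thus u ≤ t. By multiplying by a non-negative, u * m ≤ t * m. x ≤ z, so x + u * m ≤ z + t * m. By multiplying by a non-negative, (x + u * m) * n ≤ (z + t * m) * n. By multiplying by a non-negative, (x + u * m) * n * s ≤ (z + t * m) * n * s.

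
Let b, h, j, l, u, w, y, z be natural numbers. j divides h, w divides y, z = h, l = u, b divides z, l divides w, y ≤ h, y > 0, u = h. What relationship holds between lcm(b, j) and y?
lcm(b, j) divides y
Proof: From l = u and u = h, l = h. Since l divides w, h divides w. w divides y, so h divides y. Since y > 0, h ≤ y. Since y ≤ h, h = y. z = h and b divides z, hence b divides h. j divides h, so lcm(b, j) divides h. h = y, so lcm(b, j) divides y.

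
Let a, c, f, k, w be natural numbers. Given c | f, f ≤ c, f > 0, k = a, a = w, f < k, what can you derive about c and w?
c < w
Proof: k = a and a = w, therefore k = w. c | f and f > 0, hence c ≤ f. Since f ≤ c, f = c. f < k, so c < k. Since k = w, c < w.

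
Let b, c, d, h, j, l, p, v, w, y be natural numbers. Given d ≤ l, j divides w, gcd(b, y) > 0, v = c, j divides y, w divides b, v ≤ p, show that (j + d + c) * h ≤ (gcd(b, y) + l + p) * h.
j divides w and w divides b, hence j divides b. j divides y, so j divides gcd(b, y). gcd(b, y) > 0, so j ≤ gcd(b, y). d ≤ l, so j + d ≤ gcd(b, y) + l. Since v = c and v ≤ p, c ≤ p. Since j + d ≤ gcd(b, y) + l, j + d + c ≤ gcd(b, y) + l + p. By multiplying by a non-negative, (j + d + c) * h ≤ (gcd(b, y) + l + p) * h.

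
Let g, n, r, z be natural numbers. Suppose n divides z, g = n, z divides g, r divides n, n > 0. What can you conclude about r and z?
r ≤ z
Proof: g = n and z divides g, thus z divides n. n divides z, so n = z. r divides n and n > 0, hence r ≤ n. n = z, so r ≤ z.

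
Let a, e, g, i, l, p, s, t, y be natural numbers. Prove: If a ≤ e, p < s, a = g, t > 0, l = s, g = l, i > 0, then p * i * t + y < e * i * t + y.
a = g and g = l, so a = l. Because a ≤ e, l ≤ e. l = s, so s ≤ e. From p < s, p < e. Because i > 0, by multiplying by a positive, p * i < e * i. Combined with t > 0, by multiplying by a positive, p * i * t < e * i * t. Then p * i * t + y < e * i * t + y.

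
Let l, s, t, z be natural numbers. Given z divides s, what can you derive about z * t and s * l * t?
z * t divides s * l * t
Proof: From z divides s, z divides s * l. Then z * t divides s * l * t.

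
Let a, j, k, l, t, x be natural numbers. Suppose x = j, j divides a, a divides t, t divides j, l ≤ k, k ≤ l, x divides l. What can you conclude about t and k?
t divides k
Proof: j divides a and a divides t, so j divides t. Since t divides j, j = t. Since x = j, x = t. Because l ≤ k and k ≤ l, l = k. Since x divides l, x divides k. x = t, so t divides k.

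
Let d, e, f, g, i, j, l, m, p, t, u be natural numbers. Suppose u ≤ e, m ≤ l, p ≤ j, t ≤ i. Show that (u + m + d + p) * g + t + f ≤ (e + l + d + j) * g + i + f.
m ≤ l, so m + d ≤ l + d. p ≤ j, so m + d + p ≤ l + d + j. u ≤ e, so u + m + d + p ≤ e + l + d + j. Then (u + m + d + p) * g ≤ (e + l + d + j) * g. t ≤ i, thus t + f ≤ i + f. (u + m + d + p) * g ≤ (e + l + d + j) * g, so (u + m + d + p) * g + t + f ≤ (e + l + d + j) * g + i + f.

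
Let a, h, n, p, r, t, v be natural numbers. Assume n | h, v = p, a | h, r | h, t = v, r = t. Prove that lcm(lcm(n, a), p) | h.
Because n | h and a | h, lcm(n, a) | h. t = v and v = p, so t = p. r = t and r | h, hence t | h. t = p, so p | h. lcm(n, a) | h, so lcm(lcm(n, a), p) | h.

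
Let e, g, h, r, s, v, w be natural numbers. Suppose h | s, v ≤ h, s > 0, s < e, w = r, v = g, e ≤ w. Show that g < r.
v = g and v ≤ h, hence g ≤ h. From h | s and s > 0, h ≤ s. Because s < e, h < e. Since e ≤ w, h < w. Since g ≤ h, g < w. w = r, so g < r.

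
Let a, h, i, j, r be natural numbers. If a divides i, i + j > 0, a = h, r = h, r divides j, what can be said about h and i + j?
h ≤ i + j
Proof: From a = h and a divides i, h divides i. r = h and r divides j, hence h divides j. h divides i, so h divides i + j. Because i + j > 0, h ≤ i + j.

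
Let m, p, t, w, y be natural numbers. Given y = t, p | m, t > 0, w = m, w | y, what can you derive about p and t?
p ≤ t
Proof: y = t and w | y, thus w | t. Since w = m, m | t. Since p | m, p | t. t > 0, so p ≤ t.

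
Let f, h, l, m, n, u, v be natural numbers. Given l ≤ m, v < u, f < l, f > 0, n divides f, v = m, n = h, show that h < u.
n divides f and f > 0, therefore n ≤ f. n = h, so h ≤ f. f < l and l ≤ m, thus f < m. h ≤ f, so h < m. From v = m and v < u, m < u. Since h < m, h < u.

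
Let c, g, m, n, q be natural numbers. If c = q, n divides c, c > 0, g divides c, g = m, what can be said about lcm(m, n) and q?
lcm(m, n) ≤ q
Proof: Because g = m and g divides c, m divides c. Since n divides c, lcm(m, n) divides c. c > 0, so lcm(m, n) ≤ c. Since c = q, lcm(m, n) ≤ q.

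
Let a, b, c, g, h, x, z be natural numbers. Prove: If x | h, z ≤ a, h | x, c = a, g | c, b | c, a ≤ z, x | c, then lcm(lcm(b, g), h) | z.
From a ≤ z and z ≤ a, a = z. c = a, so c = z. From b | c and g | c, lcm(b, g) | c. x | h and h | x, so x = h. x | c, so h | c. lcm(b, g) | c, so lcm(lcm(b, g), h) | c. Because c = z, lcm(lcm(b, g), h) | z.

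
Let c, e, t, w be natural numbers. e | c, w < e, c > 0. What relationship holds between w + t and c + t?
w + t < c + t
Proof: From e | c and c > 0, e ≤ c. Because w < e, w < c. Then w + t < c + t.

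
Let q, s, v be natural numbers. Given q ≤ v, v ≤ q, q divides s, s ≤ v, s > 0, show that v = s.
q ≤ v and v ≤ q, hence q = v. q divides s, so v divides s. Since s > 0, v ≤ s. s ≤ v, so v = s.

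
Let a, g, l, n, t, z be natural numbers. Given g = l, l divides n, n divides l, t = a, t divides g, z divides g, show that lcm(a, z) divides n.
l divides n and n divides l, thus l = n. g = l, so g = n. Since t = a and t divides g, a divides g. z divides g, so lcm(a, z) divides g. g = n, so lcm(a, z) divides n.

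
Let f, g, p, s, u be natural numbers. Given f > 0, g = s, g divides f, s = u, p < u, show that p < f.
From g = s and s = u, g = u. Since g divides f, u divides f. Since f > 0, u ≤ f. Because p < u, p < f.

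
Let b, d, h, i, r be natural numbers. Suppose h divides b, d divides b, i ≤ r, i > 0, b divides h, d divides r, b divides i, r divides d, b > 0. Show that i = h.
h divides b and b divides h, thus h = b. b divides i and i > 0, so b ≤ i. r divides d and d divides r, hence r = d. i ≤ r, so i ≤ d. d divides b and b > 0, therefore d ≤ b. i ≤ d, so i ≤ b. b ≤ i, so b = i. Since h = b, h = i. Then i = h.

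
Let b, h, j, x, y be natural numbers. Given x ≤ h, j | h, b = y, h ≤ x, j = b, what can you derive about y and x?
y | x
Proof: h ≤ x and x ≤ h, hence h = x. j = b and j | h, so b | h. h = x, so b | x. b = y, so y | x.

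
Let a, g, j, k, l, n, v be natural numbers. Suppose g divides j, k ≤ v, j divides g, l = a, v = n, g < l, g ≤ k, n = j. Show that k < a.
From v = n and n = j, v = j. j divides g and g divides j, therefore j = g. Since v = j, v = g. k ≤ v, so k ≤ g. Since g ≤ k, g = k. Because l = a and g < l, g < a. From g = k, k < a.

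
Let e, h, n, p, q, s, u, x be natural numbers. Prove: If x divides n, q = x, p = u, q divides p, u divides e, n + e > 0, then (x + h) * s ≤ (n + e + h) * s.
Since p = u and q divides p, q divides u. Since u divides e, q divides e. Since q = x, x divides e. Because x divides n, x divides n + e. n + e > 0, so x ≤ n + e. Then x + h ≤ n + e + h. By multiplying by a non-negative, (x + h) * s ≤ (n + e + h) * s.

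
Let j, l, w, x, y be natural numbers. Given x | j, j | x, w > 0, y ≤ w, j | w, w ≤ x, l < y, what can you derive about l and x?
l < x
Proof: From j | x and x | j, j = x. j | w and w > 0, thus j ≤ w. Since j = x, x ≤ w. w ≤ x, so w = x. Because l < y and y ≤ w, l < w. Since w = x, l < x.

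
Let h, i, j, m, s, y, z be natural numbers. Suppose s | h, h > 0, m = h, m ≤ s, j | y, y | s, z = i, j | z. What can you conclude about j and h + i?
j | h + i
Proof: s | h and h > 0, thus s ≤ h. From m = h and m ≤ s, h ≤ s. From s ≤ h, s = h. From j | y and y | s, j | s. Since s = h, j | h. z = i and j | z, so j | i. j | h, so j | h + i.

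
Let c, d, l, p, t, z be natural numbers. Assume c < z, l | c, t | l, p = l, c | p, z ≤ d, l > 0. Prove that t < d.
From t | l and l > 0, t ≤ l. p = l and c | p, thus c | l. Since l | c, c = l. Because c < z and z ≤ d, c < d. c = l, so l < d. t ≤ l, so t < d.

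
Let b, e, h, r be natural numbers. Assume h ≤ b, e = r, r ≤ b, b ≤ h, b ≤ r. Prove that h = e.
r ≤ b and b ≤ r, so r = b. e = r, so e = b. b ≤ h and h ≤ b, hence b = h. Since e = b, e = h. Then h = e.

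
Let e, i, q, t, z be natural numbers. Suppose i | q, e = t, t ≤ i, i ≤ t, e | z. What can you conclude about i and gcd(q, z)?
i | gcd(q, z)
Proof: From t ≤ i and i ≤ t, t = i. e = t, so e = i. From e | z, i | z. Since i | q, i | gcd(q, z).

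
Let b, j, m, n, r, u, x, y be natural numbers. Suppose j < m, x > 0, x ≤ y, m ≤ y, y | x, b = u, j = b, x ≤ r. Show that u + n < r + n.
j = b and b = u, thus j = u. Since y | x and x > 0, y ≤ x. x ≤ y, so x = y. x ≤ r, so y ≤ r. m ≤ y, so m ≤ r. j < m, so j < r. j = u, so u < r. Then u + n < r + n.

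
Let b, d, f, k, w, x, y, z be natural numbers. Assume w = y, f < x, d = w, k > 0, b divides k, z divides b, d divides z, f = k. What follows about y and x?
y < x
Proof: d = w and w = y, hence d = y. d divides z and z divides b, so d divides b. b divides k, so d divides k. Since d = y, y divides k. Since k > 0, y ≤ k. f = k and f < x, therefore k < x. y ≤ k, so y < x.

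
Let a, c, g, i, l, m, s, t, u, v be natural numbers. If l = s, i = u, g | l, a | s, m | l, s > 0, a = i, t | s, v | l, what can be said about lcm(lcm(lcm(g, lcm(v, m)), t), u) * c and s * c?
lcm(lcm(lcm(g, lcm(v, m)), t), u) * c ≤ s * c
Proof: v | l and m | l, therefore lcm(v, m) | l. g | l, so lcm(g, lcm(v, m)) | l. l = s, so lcm(g, lcm(v, m)) | s. Since t | s, lcm(lcm(g, lcm(v, m)), t) | s. Because a = i and a | s, i | s. Since i = u, u | s. Since lcm(lcm(g, lcm(v, m)), t) | s, lcm(lcm(lcm(g, lcm(v, m)), t), u) | s. s > 0, so lcm(lcm(lcm(g, lcm(v, m)), t), u) ≤ s. Then lcm(lcm(lcm(g, lcm(v, m)), t), u) * c ≤ s * c.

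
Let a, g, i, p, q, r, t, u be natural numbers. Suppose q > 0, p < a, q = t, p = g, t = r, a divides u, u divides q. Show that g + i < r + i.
p = g and p < a, thus g < a. Since q = t and t = r, q = r. a divides u and u divides q, therefore a divides q. Since q > 0, a ≤ q. q = r, so a ≤ r. g < a, so g < r. Then g + i < r + i.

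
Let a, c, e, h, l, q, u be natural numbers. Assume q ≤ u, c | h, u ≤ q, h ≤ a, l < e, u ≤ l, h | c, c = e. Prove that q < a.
From u ≤ q and q ≤ u, u = q. From h | c and c | h, h = c. Since c = e, h = e. Since h ≤ a, e ≤ a. l < e, so l < a. Since u ≤ l, u < a. u = q, so q < a.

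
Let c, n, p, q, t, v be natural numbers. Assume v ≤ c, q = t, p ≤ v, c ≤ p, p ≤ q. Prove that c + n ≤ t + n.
p ≤ v and v ≤ c, hence p ≤ c. Since c ≤ p, p = c. Since p ≤ q, c ≤ q. q = t, so c ≤ t. Then c + n ≤ t + n.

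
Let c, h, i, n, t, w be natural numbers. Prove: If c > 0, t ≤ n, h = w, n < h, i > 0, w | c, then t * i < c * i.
t ≤ n and n < h, hence t < h. Because h = w, t < w. w | c and c > 0, thus w ≤ c. Since t < w, t < c. i > 0, so t * i < c * i.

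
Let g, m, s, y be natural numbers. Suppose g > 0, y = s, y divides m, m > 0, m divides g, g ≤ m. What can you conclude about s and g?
s ≤ g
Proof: Since m divides g and g > 0, m ≤ g. Since g ≤ m, m = g. y divides m and m > 0, thus y ≤ m. Since y = s, s ≤ m. Because m = g, s ≤ g.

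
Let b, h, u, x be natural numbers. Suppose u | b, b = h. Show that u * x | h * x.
b = h and u | b, thus u | h. Then u * x | h * x.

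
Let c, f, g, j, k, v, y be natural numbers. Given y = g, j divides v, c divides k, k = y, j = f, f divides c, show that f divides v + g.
j = f and j divides v, hence f divides v. Because k = y and c divides k, c divides y. y = g, so c divides g. f divides c, so f divides g. f divides v, so f divides v + g.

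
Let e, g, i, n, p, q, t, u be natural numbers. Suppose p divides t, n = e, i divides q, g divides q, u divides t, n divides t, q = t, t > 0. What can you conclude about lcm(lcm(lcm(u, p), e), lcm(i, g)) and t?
lcm(lcm(lcm(u, p), e), lcm(i, g)) ≤ t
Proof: u divides t and p divides t, hence lcm(u, p) divides t. Since n = e and n divides t, e divides t. lcm(u, p) divides t, so lcm(lcm(u, p), e) divides t. i divides q and g divides q, thus lcm(i, g) divides q. q = t, so lcm(i, g) divides t. Since lcm(lcm(u, p), e) divides t, lcm(lcm(lcm(u, p), e), lcm(i, g)) divides t. Because t > 0, lcm(lcm(lcm(u, p), e), lcm(i, g)) ≤ t.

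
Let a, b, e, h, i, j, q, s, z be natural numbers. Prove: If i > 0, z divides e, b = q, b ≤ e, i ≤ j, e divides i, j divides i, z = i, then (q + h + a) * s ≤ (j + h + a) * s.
z = i and z divides e, thus i divides e. Since e divides i, e = i. Because j divides i and i > 0, j ≤ i. From i ≤ j, i = j. Since e = i, e = j. b = q and b ≤ e, hence q ≤ e. e = j, so q ≤ j. Then q + h ≤ j + h. Then q + h + a ≤ j + h + a. By multiplying by a non-negative, (q + h + a) * s ≤ (j + h + a) * s.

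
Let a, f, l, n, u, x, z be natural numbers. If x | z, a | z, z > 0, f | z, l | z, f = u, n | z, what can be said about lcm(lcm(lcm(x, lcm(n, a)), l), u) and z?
lcm(lcm(lcm(x, lcm(n, a)), l), u) ≤ z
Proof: n | z and a | z, hence lcm(n, a) | z. Since x | z, lcm(x, lcm(n, a)) | z. Since l | z, lcm(lcm(x, lcm(n, a)), l) | z. Since f = u and f | z, u | z. lcm(lcm(x, lcm(n, a)), l) | z, so lcm(lcm(lcm(x, lcm(n, a)), l), u) | z. Since z > 0, lcm(lcm(lcm(x, lcm(n, a)), l), u) ≤ z.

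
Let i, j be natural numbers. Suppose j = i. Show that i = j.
j = i. By symmetry, i = j.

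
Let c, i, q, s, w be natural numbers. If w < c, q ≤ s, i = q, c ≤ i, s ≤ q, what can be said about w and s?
w < s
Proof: q ≤ s and s ≤ q, so q = s. Because i = q, i = s. w < c and c ≤ i, hence w < i. i = s, so w < s.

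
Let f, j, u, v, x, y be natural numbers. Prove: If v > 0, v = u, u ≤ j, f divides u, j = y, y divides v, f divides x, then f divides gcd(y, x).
j = y and u ≤ j, so u ≤ y. y divides v and v > 0, therefore y ≤ v. v = u, so y ≤ u. u ≤ y, so u = y. Since f divides u, f divides y. f divides x, so f divides gcd(y, x).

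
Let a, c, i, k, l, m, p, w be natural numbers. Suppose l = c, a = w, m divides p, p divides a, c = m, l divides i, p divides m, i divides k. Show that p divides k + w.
From m divides p and p divides m, m = p. Since c = m, c = p. Since l = c and l divides i, c divides i. c = p, so p divides i. i divides k, so p divides k. Since a = w and p divides a, p divides w. Since p divides k, p divides k + w.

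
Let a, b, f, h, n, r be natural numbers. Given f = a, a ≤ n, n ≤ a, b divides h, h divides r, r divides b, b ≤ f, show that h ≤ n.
Since a ≤ n and n ≤ a, a = n. f = a, so f = n. h divides r and r divides b, thus h divides b. From b divides h, b = h. b ≤ f, so h ≤ f. f = n, so h ≤ n.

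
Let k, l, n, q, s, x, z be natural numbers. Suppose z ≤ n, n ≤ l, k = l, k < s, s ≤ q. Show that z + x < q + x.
z ≤ n and n ≤ l, therefore z ≤ l. k < s and s ≤ q, therefore k < q. Since k = l, l < q. z ≤ l, so z < q. Then z + x < q + x.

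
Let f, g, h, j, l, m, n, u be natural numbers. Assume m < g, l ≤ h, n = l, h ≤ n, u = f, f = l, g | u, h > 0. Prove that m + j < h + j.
From n = l and h ≤ n, h ≤ l. Since l ≤ h, l = h. u = f and f = l, therefore u = l. Since g | u, g | l. Since l = h, g | h. h > 0, so g ≤ h. m < g, so m < h. Then m + j < h + j.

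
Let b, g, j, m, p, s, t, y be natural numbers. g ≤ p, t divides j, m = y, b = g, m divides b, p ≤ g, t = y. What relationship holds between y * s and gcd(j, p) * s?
y * s divides gcd(j, p) * s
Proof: t = y and t divides j, therefore y divides j. Because g ≤ p and p ≤ g, g = p. b = g, so b = p. m = y and m divides b, so y divides b. b = p, so y divides p. Since y divides j, y divides gcd(j, p). Then y * s divides gcd(j, p) * s.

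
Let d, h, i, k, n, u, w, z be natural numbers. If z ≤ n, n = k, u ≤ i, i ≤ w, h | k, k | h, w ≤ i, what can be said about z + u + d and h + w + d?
z + u + d ≤ h + w + d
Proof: k | h and h | k, thus k = h. n = k, so n = h. z ≤ n, so z ≤ h. i ≤ w and w ≤ i, hence i = w. Since u ≤ i, u ≤ w. Then u + d ≤ w + d. z ≤ h, so z + u + d ≤ h + w + d.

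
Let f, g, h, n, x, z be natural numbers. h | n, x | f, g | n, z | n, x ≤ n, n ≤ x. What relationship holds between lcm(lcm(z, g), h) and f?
lcm(lcm(z, g), h) | f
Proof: z | n and g | n, hence lcm(z, g) | n. Because h | n, lcm(lcm(z, g), h) | n. x ≤ n and n ≤ x, so x = n. Since x | f, n | f. Since lcm(lcm(z, g), h) | n, lcm(lcm(z, g), h) | f.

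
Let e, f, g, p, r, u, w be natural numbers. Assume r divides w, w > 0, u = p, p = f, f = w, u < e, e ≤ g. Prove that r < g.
From r divides w and w > 0, r ≤ w. u = p and p = f, thus u = f. f = w, so u = w. Since u < e, w < e. Since e ≤ g, w < g. Since r ≤ w, r < g.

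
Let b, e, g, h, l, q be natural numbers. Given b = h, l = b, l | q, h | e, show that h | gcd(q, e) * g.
l = b and l | q, therefore b | q. Since b = h, h | q. h | e, so h | gcd(q, e). Then h | gcd(q, e) * g.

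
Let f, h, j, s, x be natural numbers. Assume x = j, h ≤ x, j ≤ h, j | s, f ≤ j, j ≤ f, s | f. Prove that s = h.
x = j and h ≤ x, hence h ≤ j. Since j ≤ h, h = j. Since f ≤ j and j ≤ f, f = j. Since s | f, s | j. Because j | s, j = s. Since h = j, h = s. Then s = h.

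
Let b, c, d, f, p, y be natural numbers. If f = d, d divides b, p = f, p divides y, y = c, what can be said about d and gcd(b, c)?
d divides gcd(b, c)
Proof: p = f and p divides y, so f divides y. Since y = c, f divides c. Because f = d, d divides c. Since d divides b, d divides gcd(b, c).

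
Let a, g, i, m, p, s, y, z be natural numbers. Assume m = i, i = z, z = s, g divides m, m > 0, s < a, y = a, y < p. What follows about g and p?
g < p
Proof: m = i and i = z, so m = z. z = s, so m = s. g divides m and m > 0, so g ≤ m. Since m = s, g ≤ s. y = a and y < p, hence a < p. s < a, so s < p. Since g ≤ s, g < p.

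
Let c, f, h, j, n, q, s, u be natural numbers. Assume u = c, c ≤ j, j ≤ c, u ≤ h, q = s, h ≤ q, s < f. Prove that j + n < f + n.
Since c ≤ j and j ≤ c, c = j. u = c, so u = j. u ≤ h, so j ≤ h. Since q = s and h ≤ q, h ≤ s. Because j ≤ h, j ≤ s. Since s < f, j < f. Then j + n < f + n.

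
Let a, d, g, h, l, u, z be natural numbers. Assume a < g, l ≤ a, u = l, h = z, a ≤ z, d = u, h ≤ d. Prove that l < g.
d = u and u = l, therefore d = l. Because h = z and h ≤ d, z ≤ d. Because d = l, z ≤ l. a ≤ z, so a ≤ l. l ≤ a, so a = l. Since a < g, l < g.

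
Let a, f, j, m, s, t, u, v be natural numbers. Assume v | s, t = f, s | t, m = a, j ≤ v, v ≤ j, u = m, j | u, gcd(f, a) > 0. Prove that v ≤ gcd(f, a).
t = f and s | t, thus s | f. Since v | s, v | f. Because j ≤ v and v ≤ j, j = v. Because u = m and j | u, j | m. Since j = v, v | m. m = a, so v | a. Because v | f, v | gcd(f, a). Since gcd(f, a) > 0, v ≤ gcd(f, a).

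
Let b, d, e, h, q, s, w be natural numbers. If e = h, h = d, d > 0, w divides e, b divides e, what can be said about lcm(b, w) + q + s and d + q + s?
lcm(b, w) + q + s ≤ d + q + s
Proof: Because e = h and h = d, e = d. Because b divides e and w divides e, lcm(b, w) divides e. From e = d, lcm(b, w) divides d. From d > 0, lcm(b, w) ≤ d. Then lcm(b, w) + q ≤ d + q. Then lcm(b, w) + q + s ≤ d + q + s.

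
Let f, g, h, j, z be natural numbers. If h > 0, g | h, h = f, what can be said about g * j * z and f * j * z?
g * j * z ≤ f * j * z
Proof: g | h and h > 0, thus g ≤ h. Since h = f, g ≤ f. Then g * j ≤ f * j. Then g * j * z ≤ f * j * z.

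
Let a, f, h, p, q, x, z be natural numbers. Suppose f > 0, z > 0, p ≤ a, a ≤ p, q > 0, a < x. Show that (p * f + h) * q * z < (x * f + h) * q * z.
a ≤ p and p ≤ a, thus a = p. a < x, so p < x. Since f > 0, by multiplying by a positive, p * f < x * f. Then p * f + h < x * f + h. Combined with q > 0, by multiplying by a positive, (p * f + h) * q < (x * f + h) * q. Since z > 0, by multiplying by a positive, (p * f + h) * q * z < (x * f + h) * q * z.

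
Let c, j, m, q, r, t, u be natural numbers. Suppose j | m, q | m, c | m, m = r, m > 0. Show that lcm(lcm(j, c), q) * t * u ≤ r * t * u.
From j | m and c | m, lcm(j, c) | m. Since q | m, lcm(lcm(j, c), q) | m. Since m > 0, lcm(lcm(j, c), q) ≤ m. From m = r, lcm(lcm(j, c), q) ≤ r. Then lcm(lcm(j, c), q) * t ≤ r * t. Then lcm(lcm(j, c), q) * t * u ≤ r * t * u.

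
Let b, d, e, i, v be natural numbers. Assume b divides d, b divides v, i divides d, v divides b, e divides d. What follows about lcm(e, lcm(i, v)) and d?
lcm(e, lcm(i, v)) divides d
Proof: b divides v and v divides b, hence b = v. Since b divides d, v divides d. i divides d, so lcm(i, v) divides d. e divides d, so lcm(e, lcm(i, v)) divides d.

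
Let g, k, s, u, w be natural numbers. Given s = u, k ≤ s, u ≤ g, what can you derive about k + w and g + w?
k + w ≤ g + w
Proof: s = u and k ≤ s, thus k ≤ u. Since u ≤ g, k ≤ g. Then k + w ≤ g + w.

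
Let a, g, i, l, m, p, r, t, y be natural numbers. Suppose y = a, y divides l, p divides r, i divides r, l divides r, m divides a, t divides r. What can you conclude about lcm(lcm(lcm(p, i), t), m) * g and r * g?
lcm(lcm(lcm(p, i), t), m) * g divides r * g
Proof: p divides r and i divides r, thus lcm(p, i) divides r. t divides r, so lcm(lcm(p, i), t) divides r. y divides l and l divides r, therefore y divides r. y = a, so a divides r. m divides a, so m divides r. From lcm(lcm(p, i), t) divides r, lcm(lcm(lcm(p, i), t), m) divides r. Then lcm(lcm(lcm(p, i), t), m) * g divides r * g.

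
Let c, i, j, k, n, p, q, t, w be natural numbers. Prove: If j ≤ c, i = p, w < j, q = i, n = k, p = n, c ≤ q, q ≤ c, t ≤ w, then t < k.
Since t ≤ w and w < j, t < j. q = i and i = p, so q = p. Since p = n, q = n. c ≤ q and q ≤ c, hence c = q. j ≤ c, so j ≤ q. From q = n, j ≤ n. Since t < j, t < n. n = k, so t < k.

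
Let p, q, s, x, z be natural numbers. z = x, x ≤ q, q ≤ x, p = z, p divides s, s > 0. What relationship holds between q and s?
q ≤ s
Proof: Since x ≤ q and q ≤ x, x = q. z = x, so z = q. p = z and p divides s, thus z divides s. Since s > 0, z ≤ s. Since z = q, q ≤ s.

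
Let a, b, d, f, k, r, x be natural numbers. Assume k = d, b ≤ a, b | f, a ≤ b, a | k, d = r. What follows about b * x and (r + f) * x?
b * x | (r + f) * x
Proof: a ≤ b and b ≤ a, therefore a = b. k = d and a | k, hence a | d. a = b, so b | d. Since d = r, b | r. Because b | f, b | r + f. Then b * x | (r + f) * x.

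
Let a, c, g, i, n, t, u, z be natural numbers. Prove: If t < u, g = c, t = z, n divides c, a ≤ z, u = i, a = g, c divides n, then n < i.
Since c divides n and n divides c, c = n. Since g = c, g = n. Because a = g and a ≤ z, g ≤ z. u = i and t < u, so t < i. From t = z, z < i. Since g ≤ z, g < i. g = n, so n < i.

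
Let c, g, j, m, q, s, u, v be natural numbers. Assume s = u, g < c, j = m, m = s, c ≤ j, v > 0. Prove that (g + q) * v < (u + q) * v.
j = m and m = s, thus j = s. c ≤ j, so c ≤ s. g < c, so g < s. s = u, so g < u. Then g + q < u + q. Since v > 0, by multiplying by a positive, (g + q) * v < (u + q) * v.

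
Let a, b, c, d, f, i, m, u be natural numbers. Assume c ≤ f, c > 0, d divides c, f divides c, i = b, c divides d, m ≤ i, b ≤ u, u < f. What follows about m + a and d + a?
m + a < d + a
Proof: Because f divides c and c > 0, f ≤ c. c ≤ f, so f = c. c divides d and d divides c, therefore c = d. Since f = c, f = d. i = b and m ≤ i, therefore m ≤ b. b ≤ u and u < f, hence b < f. m ≤ b, so m < f. f = d, so m < d. Then m + a < d + a.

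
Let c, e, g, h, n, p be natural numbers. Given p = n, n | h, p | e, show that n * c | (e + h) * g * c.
p = n and p | e, therefore n | e. n | h, so n | e + h. Then n | (e + h) * g. Then n * c | (e + h) * g * c.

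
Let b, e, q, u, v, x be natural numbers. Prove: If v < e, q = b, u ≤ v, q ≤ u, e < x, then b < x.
q = b and q ≤ u, therefore b ≤ u. Since u ≤ v and v < e, u < e. e < x, so u < x. b ≤ u, so b < x.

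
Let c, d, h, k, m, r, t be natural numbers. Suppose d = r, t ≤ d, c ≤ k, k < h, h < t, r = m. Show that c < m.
Since c ≤ k and k < h, c < h. Since d = r and r = m, d = m. t ≤ d, so t ≤ m. Since h < t, h < m. Since c < h, c < m.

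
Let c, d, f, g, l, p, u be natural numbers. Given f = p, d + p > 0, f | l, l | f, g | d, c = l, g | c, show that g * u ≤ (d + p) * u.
Because l | f and f | l, l = f. Because f = p, l = p. c = l and g | c, hence g | l. Since l = p, g | p. g | d, so g | d + p. Since d + p > 0, g ≤ d + p. Then g * u ≤ (d + p) * u.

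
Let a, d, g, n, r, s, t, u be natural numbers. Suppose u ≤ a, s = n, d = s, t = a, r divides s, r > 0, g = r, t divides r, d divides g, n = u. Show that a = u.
d = s and d divides g, so s divides g. From g = r, s divides r. Since r divides s, r = s. s = n, so r = n. Because n = u, r = u. t divides r and r > 0, therefore t ≤ r. Since t = a, a ≤ r. r = u, so a ≤ u. Since u ≤ a, a = u.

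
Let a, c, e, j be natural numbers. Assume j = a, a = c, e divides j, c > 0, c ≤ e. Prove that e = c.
j = a and a = c, hence j = c. Since e divides j, e divides c. Since c > 0, e ≤ c. Since c ≤ e, e = c.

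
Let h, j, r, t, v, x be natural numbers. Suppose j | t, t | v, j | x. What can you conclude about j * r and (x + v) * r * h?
j * r | (x + v) * r * h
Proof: j | t and t | v, thus j | v. j | x, so j | x + v. Then j * r | (x + v) * r. Then j * r | (x + v) * r * h.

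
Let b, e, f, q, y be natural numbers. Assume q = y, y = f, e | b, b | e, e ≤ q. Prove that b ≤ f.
q = y and y = f, therefore q = f. e | b and b | e, thus e = b. e ≤ q, so b ≤ q. Since q = f, b ≤ f.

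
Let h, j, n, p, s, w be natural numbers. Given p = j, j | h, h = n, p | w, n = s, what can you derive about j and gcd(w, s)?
j | gcd(w, s)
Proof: p = j and p | w, so j | w. Since h = n and n = s, h = s. Since j | h, j | s. j | w, so j | gcd(w, s).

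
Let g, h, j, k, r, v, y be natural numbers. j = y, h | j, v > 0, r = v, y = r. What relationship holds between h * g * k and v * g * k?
h * g * k ≤ v * g * k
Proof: From j = y and y = r, j = r. Since r = v, j = v. Since h | j, h | v. Since v > 0, h ≤ v. Then h * g ≤ v * g. Then h * g * k ≤ v * g * k.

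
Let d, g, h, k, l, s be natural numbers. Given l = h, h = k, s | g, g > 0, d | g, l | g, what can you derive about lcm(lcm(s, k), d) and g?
lcm(lcm(s, k), d) ≤ g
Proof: Since l = h and h = k, l = k. Since l | g, k | g. Since s | g, lcm(s, k) | g. Since d | g, lcm(lcm(s, k), d) | g. From g > 0, lcm(lcm(s, k), d) ≤ g.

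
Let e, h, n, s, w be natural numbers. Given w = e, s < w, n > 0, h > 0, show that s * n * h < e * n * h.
From w = e and s < w, s < e. Since n > 0, by multiplying by a positive, s * n < e * n. Combining with h > 0, by multiplying by a positive, s * n * h < e * n * h.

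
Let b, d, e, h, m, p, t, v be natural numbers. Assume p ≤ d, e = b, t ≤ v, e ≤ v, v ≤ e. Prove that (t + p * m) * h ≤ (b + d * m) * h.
v ≤ e and e ≤ v, thus v = e. Since e = b, v = b. t ≤ v, so t ≤ b. p ≤ d, hence p * m ≤ d * m. t ≤ b, so t + p * m ≤ b + d * m. Then (t + p * m) * h ≤ (b + d * m) * h.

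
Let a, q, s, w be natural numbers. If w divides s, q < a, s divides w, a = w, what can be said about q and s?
q < s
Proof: From w divides s and s divides w, w = s. a = w, so a = s. Since q < a, q < s.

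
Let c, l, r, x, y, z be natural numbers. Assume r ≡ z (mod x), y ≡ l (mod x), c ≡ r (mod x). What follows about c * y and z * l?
c * y ≡ z * l (mod x)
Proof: c ≡ r (mod x) and r ≡ z (mod x), so c ≡ z (mod x). y ≡ l (mod x), so c * y ≡ z * l (mod x).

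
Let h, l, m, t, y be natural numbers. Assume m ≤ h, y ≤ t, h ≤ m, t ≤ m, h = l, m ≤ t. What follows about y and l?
y ≤ l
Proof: t ≤ m and m ≤ t, therefore t = m. m ≤ h and h ≤ m, therefore m = h. Since t = m, t = h. h = l, so t = l. Since y ≤ t, y ≤ l.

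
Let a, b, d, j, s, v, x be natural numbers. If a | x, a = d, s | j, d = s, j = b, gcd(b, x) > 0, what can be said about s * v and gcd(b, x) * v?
s * v ≤ gcd(b, x) * v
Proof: Because j = b and s | j, s | b. a = d and d = s, so a = s. Since a | x, s | x. s | b, so s | gcd(b, x). gcd(b, x) > 0, so s ≤ gcd(b, x). Then s * v ≤ gcd(b, x) * v.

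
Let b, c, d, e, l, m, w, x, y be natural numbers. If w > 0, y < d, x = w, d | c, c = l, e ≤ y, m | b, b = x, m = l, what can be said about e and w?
e < w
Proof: Since e ≤ y and y < d, e < d. c = l and d | c, so d | l. b = x and x = w, thus b = w. m = l and m | b, therefore l | b. Since b = w, l | w. d | l, so d | w. Since w > 0, d ≤ w. Since e < d, e < w.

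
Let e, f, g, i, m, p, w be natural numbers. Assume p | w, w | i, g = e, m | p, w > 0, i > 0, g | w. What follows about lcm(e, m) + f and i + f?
lcm(e, m) + f ≤ i + f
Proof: From g = e and g | w, e | w. m | p and p | w, hence m | w. e | w, so lcm(e, m) | w. w > 0, so lcm(e, m) ≤ w. Because w | i and i > 0, w ≤ i. Since lcm(e, m) ≤ w, lcm(e, m) ≤ i. Then lcm(e, m) + f ≤ i + f.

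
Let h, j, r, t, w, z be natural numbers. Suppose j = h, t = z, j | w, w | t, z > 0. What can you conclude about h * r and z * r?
h * r ≤ z * r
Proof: j | w and w | t, so j | t. From t = z, j | z. Since j = h, h | z. Because z > 0, h ≤ z. Then h * r ≤ z * r.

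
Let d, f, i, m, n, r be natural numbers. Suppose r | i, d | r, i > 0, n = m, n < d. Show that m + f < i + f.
n = m and n < d, therefore m < d. d | r and r | i, therefore d | i. Because i > 0, d ≤ i. Since m < d, m < i. Then m + f < i + f.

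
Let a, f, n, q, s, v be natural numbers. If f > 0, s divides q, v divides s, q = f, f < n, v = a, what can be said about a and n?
a < n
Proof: Since v = a and v divides s, a divides s. q = f and s divides q, so s divides f. From a divides s, a divides f. Since f > 0, a ≤ f. f < n, so a < n.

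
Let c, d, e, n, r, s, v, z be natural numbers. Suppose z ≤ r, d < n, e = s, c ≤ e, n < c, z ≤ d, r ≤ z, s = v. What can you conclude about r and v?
r < v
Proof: z ≤ r and r ≤ z, so z = r. Since z ≤ d and d < n, z < n. e = s and s = v, therefore e = v. From n < c and c ≤ e, n < e. Since e = v, n < v. z < n, so z < v. Since z = r, r < v.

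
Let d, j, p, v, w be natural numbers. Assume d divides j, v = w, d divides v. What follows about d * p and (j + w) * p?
d * p divides (j + w) * p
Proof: From v = w and d divides v, d divides w. Since d divides j, d divides j + w. Then d * p divides (j + w) * p.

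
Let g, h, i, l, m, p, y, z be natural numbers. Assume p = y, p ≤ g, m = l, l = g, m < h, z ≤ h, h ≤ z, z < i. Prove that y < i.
Since p = y and p ≤ g, y ≤ g. Since m = l and l = g, m = g. Since m < h, g < h. y ≤ g, so y < h. z ≤ h and h ≤ z, therefore z = h. From z < i, h < i. Since y < h, y < i.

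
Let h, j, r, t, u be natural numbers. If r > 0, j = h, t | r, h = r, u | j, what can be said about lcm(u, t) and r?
lcm(u, t) ≤ r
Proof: j = h and h = r, thus j = r. u | j, so u | r. Since t | r, lcm(u, t) | r. Since r > 0, lcm(u, t) ≤ r.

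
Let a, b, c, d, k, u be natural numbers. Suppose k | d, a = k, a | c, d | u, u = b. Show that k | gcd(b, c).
k | d and d | u, hence k | u. From u = b, k | b. Because a = k and a | c, k | c. Since k | b, k | gcd(b, c).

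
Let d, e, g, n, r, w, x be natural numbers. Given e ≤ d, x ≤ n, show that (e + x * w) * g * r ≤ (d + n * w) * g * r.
x ≤ n. By multiplying by a non-negative, x * w ≤ n * w. e ≤ d, so e + x * w ≤ d + n * w. By multiplying by a non-negative, (e + x * w) * g ≤ (d + n * w) * g. By multiplying by a non-negative, (e + x * w) * g * r ≤ (d + n * w) * g * r.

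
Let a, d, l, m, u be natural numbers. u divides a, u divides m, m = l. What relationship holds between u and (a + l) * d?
u divides (a + l) * d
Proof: m = l and u divides m, therefore u divides l. u divides a, so u divides a + l. Then u divides (a + l) * d.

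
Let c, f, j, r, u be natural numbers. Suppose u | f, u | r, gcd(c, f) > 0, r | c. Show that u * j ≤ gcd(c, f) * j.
Since u | r and r | c, u | c. Since u | f, u | gcd(c, f). Since gcd(c, f) > 0, u ≤ gcd(c, f). Then u * j ≤ gcd(c, f) * j.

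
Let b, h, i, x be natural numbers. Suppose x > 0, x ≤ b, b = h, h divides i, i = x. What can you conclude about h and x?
h = x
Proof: Since i = x and h divides i, h divides x. From x > 0, h ≤ x. Because b = h and x ≤ b, x ≤ h. h ≤ x, so h = x.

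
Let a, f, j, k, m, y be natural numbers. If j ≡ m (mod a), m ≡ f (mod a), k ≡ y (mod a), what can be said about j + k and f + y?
j + k ≡ f + y (mod a)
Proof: j ≡ m (mod a) and m ≡ f (mod a), hence j ≡ f (mod a). k ≡ y (mod a), so j + k ≡ f + y (mod a).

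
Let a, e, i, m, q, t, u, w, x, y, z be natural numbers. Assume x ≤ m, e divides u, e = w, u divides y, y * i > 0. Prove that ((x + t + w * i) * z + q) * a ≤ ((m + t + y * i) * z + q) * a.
x ≤ m, thus x + t ≤ m + t. From e divides u and u divides y, e divides y. Since e = w, w divides y. Then w * i divides y * i. Since y * i > 0, w * i ≤ y * i. Since x + t ≤ m + t, x + t + w * i ≤ m + t + y * i. By multiplying by a non-negative, (x + t + w * i) * z ≤ (m + t + y * i) * z. Then (x + t + w * i) * z + q ≤ (m + t + y * i) * z + q. By multiplying by a non-negative, ((x + t + w * i) * z + q) * a ≤ ((m + t + y * i) * z + q) * a.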